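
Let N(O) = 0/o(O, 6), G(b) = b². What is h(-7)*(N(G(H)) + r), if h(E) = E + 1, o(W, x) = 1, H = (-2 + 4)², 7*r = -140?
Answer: 120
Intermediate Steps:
r = -20 (r = (⅐)*(-140) = -20)
H = 4 (H = 2² = 4)
h(E) = 1 + E
N(O) = 0 (N(O) = 0/1 = 0*1 = 0)
h(-7)*(N(G(H)) + r) = (1 - 7)*(0 - 20) = -6*(-20) = 120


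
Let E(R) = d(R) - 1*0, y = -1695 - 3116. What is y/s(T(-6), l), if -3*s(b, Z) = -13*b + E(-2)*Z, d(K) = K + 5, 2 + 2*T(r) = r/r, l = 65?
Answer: 28866/403 ≈ 71.628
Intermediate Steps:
T(r) = -1/2 (T(r) = -1 + (r/r)/2 = -1 + (1/2)*1 = -1 + 1/2 = -1/2)
y = -4811
d(K) = 5 + K
E(R) = 5 + R (E(R) = (5 + R) - 1*0 = (5 + R) + 0 = 5 + R)
s(b, Z) = -Z + 13*b/3 (s(b, Z) = -(-13*b + (5 - 2)*Z)/3 = -(-13*b + 3*Z)/3 = -Z + 13*b/3)
y/s(T(-6), l) = -4811/(-1*65 + (13/3)*(-1/2)) = -4811/(-65 - 13/6) = -4811/(-403/6) = -4811*(-6/403) = 28866/403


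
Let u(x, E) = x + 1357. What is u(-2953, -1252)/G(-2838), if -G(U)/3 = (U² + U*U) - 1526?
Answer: 266/8053481 ≈ 3.3029e-5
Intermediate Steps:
u(x, E) = 1357 + x
G(U) = 4578 - 6*U² (G(U) = -3*((U² + U*U) - 1526) = -3*((U² + U²) - 1526) = -3*(2*U² - 1526) = -3*(-1526 + 2*U²) = 4578 - 6*U²)
u(-2953, -1252)/G(-2838) = (1357 - 2953)/(4578 - 6*(-2838)²) = -1596/(4578 - 6*8054244) = -1596/(4578 - 48325464) = -1596/(-48320886) = -1596*(-1/48320886) = 266/8053481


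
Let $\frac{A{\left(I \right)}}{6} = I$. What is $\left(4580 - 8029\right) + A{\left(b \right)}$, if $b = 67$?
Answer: $-3047$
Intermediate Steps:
$A{\left(I \right)} = 6 I$
$\left(4580 - 8029\right) + A{\left(b \right)} = \left(4580 - 8029\right) + 6 \cdot 67 = -3449 + 402 = -3047$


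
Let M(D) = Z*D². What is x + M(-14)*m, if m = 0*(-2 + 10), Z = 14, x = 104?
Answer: 104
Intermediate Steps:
m = 0 (m = 0*8 = 0)
M(D) = 14*D²
x + M(-14)*m = 104 + (14*(-14)²)*0 = 104 + (14*196)*0 = 104 + 2744*0 = 104 + 0 = 104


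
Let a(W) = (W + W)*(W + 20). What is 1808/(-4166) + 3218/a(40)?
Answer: 1181947/4999200 ≈ 0.23643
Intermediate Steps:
a(W) = 2*W*(20 + W) (a(W) = (2*W)*(20 + W) = 2*W*(20 + W))
1808/(-4166) + 3218/a(40) = 1808/(-4166) + 3218/((2*40*(20 + 40))) = 1808*(-1/4166) + 3218/((2*40*60)) = -904/2083 + 3218/4800 = -904/2083 + 3218*(1/4800) = -904/2083 + 1609/2400 = 1181947/4999200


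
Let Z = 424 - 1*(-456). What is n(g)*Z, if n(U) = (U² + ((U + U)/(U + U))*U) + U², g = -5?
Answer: 39600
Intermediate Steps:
Z = 880 (Z = 424 + 456 = 880)
n(U) = U + 2*U² (n(U) = (U² + ((2*U)/((2*U)))*U) + U² = (U² + ((2*U)*(1/(2*U)))*U) + U² = (U² + 1*U) + U² = (U² + U) + U² = (U + U²) + U² = U + 2*U²)
n(g)*Z = -5*(1 + 2*(-5))*880 = -5*(1 - 10)*880 = -5*(-9)*880 = 45*880 = 39600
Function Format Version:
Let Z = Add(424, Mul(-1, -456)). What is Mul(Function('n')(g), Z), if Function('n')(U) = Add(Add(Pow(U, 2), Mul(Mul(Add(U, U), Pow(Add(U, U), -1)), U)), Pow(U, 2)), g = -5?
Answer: 39600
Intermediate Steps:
Z = 880 (Z = Add(424, 456) = 880)
Function('n')(U) = Add(U, Mul(2, Pow(U, 2))) (Function('n')(U) = Add(Add(Pow(U, 2), Mul(Mul(Mul(2, U), Pow(Mul(2, U), -1)), U)), Pow(U, 2)) = Add(Add(Pow(U, 2), Mul(Mul(Mul(2, U), Mul(Rational(1, 2), Pow(U, -1))), U)), Pow(U, 2)) = Add(Add(Pow(U, 2), Mul(1, U)), Pow(U, 2)) = Add(Add(Pow(U, 2), U), Pow(U, 2)) = Add(Add(U, Pow(U, 2)), Pow(U, 2)) = Add(U, Mul(2, Pow(U, 2))))
Mul(Function('n')(g), Z) = Mul(Mul(-5, Add(1, Mul(2, -5))), 880) = Mul(Mul(-5, Add(1, -10)), 880) = Mul(Mul(-5, -9), 880) = Mul(45, 880) = 39600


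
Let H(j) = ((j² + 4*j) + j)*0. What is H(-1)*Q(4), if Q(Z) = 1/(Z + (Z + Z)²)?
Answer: 0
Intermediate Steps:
Q(Z) = 1/(Z + 4*Z²) (Q(Z) = 1/(Z + (2*Z)²) = 1/(Z + 4*Z²))
H(j) = 0 (H(j) = (j² + 5*j)*0 = 0)
H(-1)*Q(4) = 0*(1/(4*(1 + 4*4))) = 0*(1/(4*(1 + 16))) = 0*((¼)/17) = 0*((¼)*(1/17)) = 0*(1/68) = 0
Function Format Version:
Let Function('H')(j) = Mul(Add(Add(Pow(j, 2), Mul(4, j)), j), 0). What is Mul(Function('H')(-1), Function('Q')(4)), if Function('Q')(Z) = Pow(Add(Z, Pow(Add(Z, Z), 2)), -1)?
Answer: 0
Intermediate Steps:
Function('Q')(Z) = Pow(Add(Z, Mul(4, Pow(Z, 2))), -1) (Function('Q')(Z) = Pow(Add(Z, Pow(Mul(2, Z), 2)), -1) = Pow(Add(Z, Mul(4, Pow(Z, 2))), -1))
Function('H')(j) = 0 (Function('H')(j) = Mul(Add(Pow(j, 2), Mul(5, j)), 0) = 0)
Mul(Function('H')(-1), Function('Q')(4)) = Mul(0, Mul(Pow(4, -1), Pow(Add(1, Mul(4, 4)), -1))) = Mul(0, Mul(Rational(1, 4), Pow(Add(1, 16), -1))) = Mul(0, Mul(Rational(1, 4), Pow(17, -1))) = Mul(0, Mul(Rational(1, 4), Rational(1, 17))) = Mul(0, Rational(1, 68)) = 0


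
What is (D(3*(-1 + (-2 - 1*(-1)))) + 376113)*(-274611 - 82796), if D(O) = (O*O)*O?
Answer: -134348219079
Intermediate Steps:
D(O) = O**3 (D(O) = O**2*O = O**3)
(D(3*(-1 + (-2 - 1*(-1)))) + 376113)*(-274611 - 82796) = ((3*(-1 + (-2 - 1*(-1))))**3 + 376113)*(-274611 - 82796) = ((3*(-1 + (-2 + 1)))**3 + 376113)*(-357407) = ((3*(-1 - 1))**3 + 376113)*(-357407) = ((3*(-2))**3 + 376113)*(-357407) = ((-6)**3 + 376113)*(-357407) = (-216 + 376113)*(-357407) = 375897*(-357407) = -134348219079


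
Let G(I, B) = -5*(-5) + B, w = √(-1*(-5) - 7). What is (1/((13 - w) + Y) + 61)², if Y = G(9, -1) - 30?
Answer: 2*(26108*√2 + 87871*I)/(14*√2 + 47*I) ≈ 3737.8 + 3.3906*I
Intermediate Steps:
w = I*√2 (w = √(5 - 7) = √(-2) = I*√2 ≈ 1.4142*I)
G(I, B) = 25 + B
Y = -6 (Y = (25 - 1) - 30 = 24 - 30 = -6)
(1/((13 - w) + Y) + 61)² = (1/((13 - I*√2) - 6) + 61)² = (1/(7 - I*√2) + 61)² = (61 + 1/(7 - I*√2))²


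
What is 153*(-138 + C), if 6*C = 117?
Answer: -36261/2 ≈ -18131.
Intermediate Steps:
C = 39/2 (C = (⅙)*117 = 39/2 ≈ 19.500)
153*(-138 + C) = 153*(-138 + 39/2) = 153*(-237/2) = -36261/2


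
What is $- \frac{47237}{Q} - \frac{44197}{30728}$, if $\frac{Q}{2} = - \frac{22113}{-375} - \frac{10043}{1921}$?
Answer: $- \frac{10927554689547}{24782738878} \approx -440.93$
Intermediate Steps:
$Q = \frac{25808632}{240125}$ ($Q = 2 \left(- \frac{22113}{-375} - \frac{10043}{1921}\right) = 2 \left(\left(-22113\right) \left(- \frac{1}{375}\right) - \frac{10043}{1921}\right) = 2 \left(\frac{7371}{125} - \frac{10043}{1921}\right) = 2 \cdot \frac{12904316}{240125} = \frac{25808632}{240125} \approx 107.48$)
$- \frac{47237}{Q} - \frac{44197}{30728} = - \frac{47237}{\frac{25808632}{240125}} - \frac{44197}{30728} = \left(-47237\right) \frac{240125}{25808632} - \frac{44197}{30728} = - \frac{11342784625}{25808632} - \frac{44197}{30728} = - \frac{10927554689547}{24782738878}$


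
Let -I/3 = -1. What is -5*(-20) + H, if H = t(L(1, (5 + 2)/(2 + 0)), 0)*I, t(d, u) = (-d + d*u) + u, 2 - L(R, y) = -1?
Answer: 91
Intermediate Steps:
L(R, y) = 3 (L(R, y) = 2 - 1*(-1) = 2 + 1 = 3)
I = 3 (I = -3*(-1) = 3)
t(d, u) = u - d + d*u
H = -9 (H = (0 - 1*3 + 3*0)*3 = (0 - 3 + 0)*3 = -3*3 = -9)
-5*(-20) + H = -5*(-20) - 9 = 100 - 9 = 91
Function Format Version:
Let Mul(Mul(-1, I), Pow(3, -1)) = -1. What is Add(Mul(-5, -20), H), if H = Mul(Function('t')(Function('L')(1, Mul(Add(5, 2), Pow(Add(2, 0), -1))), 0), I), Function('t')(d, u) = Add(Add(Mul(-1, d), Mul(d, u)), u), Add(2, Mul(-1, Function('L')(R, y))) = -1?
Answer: 91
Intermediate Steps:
Function('L')(R, y) = 3 (Function('L')(R, y) = Add(2, Mul(-1, -1)) = Add(2, 1) = 3)
I = 3 (I = Mul(-3, -1) = 3)
Function('t')(d, u) = Add(u, Mul(-1, d), Mul(d, u))
H = -9 (H = Mul(Add(0, Mul(-1, 3), Mul(3, 0)), 3) = Mul(Add(0, -3, 0), 3) = Mul(-3, 3) = -9)
Add(Mul(-5, -20), H) = Add(Mul(-5, -20), -9) = Add(100, -9) = 91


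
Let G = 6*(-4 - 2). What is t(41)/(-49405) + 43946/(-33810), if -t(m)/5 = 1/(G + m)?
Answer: -31015976/23862615 ≈ -1.2998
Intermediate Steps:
G = -36 (G = 6*(-6) = -36)
t(m) = -5/(-36 + m)
t(41)/(-49405) + 43946/(-33810) = -5/(-36 + 41)/(-49405) + 43946/(-33810) = -5/5*(-1/49405) + 43946*(-1/33810) = -5*1/5*(-1/49405) - 3139/2415 = -1*(-1/49405) - 3139/2415 = 1/49405 - 3139/2415 = -31015976/23862615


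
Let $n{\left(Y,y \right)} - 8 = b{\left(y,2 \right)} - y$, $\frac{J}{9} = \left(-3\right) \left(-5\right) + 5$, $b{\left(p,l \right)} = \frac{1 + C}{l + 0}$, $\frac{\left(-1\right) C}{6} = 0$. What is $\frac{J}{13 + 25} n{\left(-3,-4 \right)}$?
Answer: $\frac{1125}{19} \approx 59.211$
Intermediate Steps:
$C = 0$ ($C = \left(-6\right) 0 = 0$)
$b{\left(p,l \right)} = \frac{1}{l}$ ($b{\left(p,l \right)} = \frac{1 + 0}{l + 0} = 1 \frac{1}{l} = \frac{1}{l}$)
$J = 180$ ($J = 9 \left(\left(-3\right) \left(-5\right) + 5\right) = 9 \left(15 + 5\right) = 9 \cdot 20 = 180$)
$n{\left(Y,y \right)} = \frac{17}{2} - y$ ($n{\left(Y,y \right)} = 8 - \left(- \frac{1}{2} + y\right) = \frac{17}{2} - y$)
$\frac{J}{13 + 25} n{\left(-3,-4 \right)} = \frac{180}{13 + 25} \left(\frac{17}{2} - -4\right) = \frac{180}{38} \left(\frac{17}{2} + 4\right) = 180 \cdot \frac{1}{38} \cdot \frac{25}{2} = \frac{90}{19} \cdot \frac{25}{2} = \frac{1125}{19}$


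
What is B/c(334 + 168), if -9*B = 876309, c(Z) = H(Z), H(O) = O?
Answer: -292103/1506 ≈ -193.96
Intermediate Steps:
c(Z) = Z
B = -292103/3 (B = -⅑*876309 = -292103/3 ≈ -97368.)
B/c(334 + 168) = -292103/(3*(334 + 168)) = -292103/3/502 = -292103/3*1/502 = -292103/1506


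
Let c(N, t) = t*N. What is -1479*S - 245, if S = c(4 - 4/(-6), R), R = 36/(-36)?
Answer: 6657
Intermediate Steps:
R = -1 (R = 36*(-1/36) = -1)
c(N, t) = N*t
S = -14/3 (S = (4 - 4/(-6))*(-1) = (4 - 4*(-⅙))*(-1) = (4 + ⅔)*(-1) = (14/3)*(-1) = -14/3 ≈ -4.6667)
-1479*S - 245 = -1479*(-14/3) - 245 = 6902 - 245 = 6657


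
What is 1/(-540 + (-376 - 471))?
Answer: -1/1387 ≈ -0.00072098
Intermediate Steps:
1/(-540 + (-376 - 471)) = 1/(-540 - 847) = 1/(-1387) = -1/1387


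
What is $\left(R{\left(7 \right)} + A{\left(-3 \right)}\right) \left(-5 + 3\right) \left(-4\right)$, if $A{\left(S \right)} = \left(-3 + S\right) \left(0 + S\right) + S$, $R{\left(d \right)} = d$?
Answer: $176$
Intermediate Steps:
$A{\left(S \right)} = S + S \left(-3 + S\right)$ ($A{\left(S \right)} = \left(-3 + S\right) S + S = S \left(-3 + S\right) + S = S + S \left(-3 + S\right)$)
$\left(R{\left(7 \right)} + A{\left(-3 \right)}\right) \left(-5 + 3\right) \left(-4\right) = \left(7 - 3 \left(-2 - 3\right)\right) \left(-5 + 3\right) \left(-4\right) = \left(7 - -15\right) \left(\left(-2\right) \left(-4\right)\right) = \left(7 + 15\right) 8 = 22 \cdot 8 = 176$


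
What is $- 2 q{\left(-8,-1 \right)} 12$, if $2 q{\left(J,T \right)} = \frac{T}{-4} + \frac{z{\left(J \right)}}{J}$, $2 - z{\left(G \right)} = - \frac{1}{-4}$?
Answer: $- \frac{3}{8} \approx -0.375$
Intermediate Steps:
$z{\left(G \right)} = \frac{7}{4}$ ($z{\left(G \right)} = 2 - - \frac{1}{-4} = 2 - \left(-1\right) \left(- \frac{1}{4}\right) = 2 - \frac{1}{4} = \frac{7}{4}$)
$q{\left(J,T \right)} = - \frac{T}{8} + \frac{7}{8 J}$ ($q{\left(J,T \right)} = \frac{\frac{T}{-4} + \frac{7}{4 J}}{2} = \frac{T \left(- \frac{1}{4}\right) + \frac{7}{4 J}}{2} = \frac{- \frac{T}{4} + \frac{7}{4 J}}{2} = - \frac{T}{8} + \frac{7}{8 J}$)
$- 2 q{\left(-8,-1 \right)} 12 = - 2 \frac{7 - \left(-8\right) \left(-1\right)}{8 \left(-8\right)} 12 = - 2 \cdot \frac{1}{8} \left(- \frac{1}{8}\right) \left(7 - 8\right) 12 = - 2 \cdot \frac{1}{8} \left(- \frac{1}{8}\right) \left(-1\right) 12 = \left(-2\right) \frac{1}{64} \cdot 12 = \left(- \frac{1}{32}\right) 12 = - \frac{3}{8}$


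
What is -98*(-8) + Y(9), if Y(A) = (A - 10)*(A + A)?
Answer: 766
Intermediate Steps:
Y(A) = 2*A*(-10 + A) (Y(A) = (-10 + A)*(2*A) = 2*A*(-10 + A))
-98*(-8) + Y(9) = -98*(-8) + 2*9*(-10 + 9) = 784 + 2*9*(-1) = 784 - 18 = 766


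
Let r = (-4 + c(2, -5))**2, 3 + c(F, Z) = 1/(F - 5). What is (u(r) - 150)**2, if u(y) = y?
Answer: 749956/81 ≈ 9258.7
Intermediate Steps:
c(F, Z) = -3 + 1/(-5 + F) (c(F, Z) = -3 + 1/(F - 5) = -3 + 1/(-5 + F))
r = 484/9 (r = (-4 + (16 - 3*2)/(-5 + 2))**2 = (-4 + (16 - 6)/(-3))**2 = (-4 - 1/3*10)**2 = (-4 - 10/3)**2 = (-22/3)**2 = 484/9 ≈ 53.778)
(u(r) - 150)**2 = (484/9 - 150)**2 = (-866/9)**2 = 749956/81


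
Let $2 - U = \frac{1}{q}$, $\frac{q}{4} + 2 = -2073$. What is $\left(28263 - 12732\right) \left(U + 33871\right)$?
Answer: $\frac{4366476988431}{8300} \approx 5.2608 \cdot 10^{8}$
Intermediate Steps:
$q = -8300$ ($q = -8 + 4 \left(-2073\right) = -8 - 8292 = -8300$)
$U = \frac{16601}{8300}$ ($U = 2 - \frac{1}{-8300} = 2 - - \frac{1}{8300} = 2 + \frac{1}{8300} = \frac{16601}{8300} \approx 2.0001$)
$\left(28263 - 12732\right) \left(U + 33871\right) = \left(28263 - 12732\right) \left(\frac{16601}{8300} + 33871\right) = 15531 \cdot \frac{281145901}{8300} = \frac{4366476988431}{8300}$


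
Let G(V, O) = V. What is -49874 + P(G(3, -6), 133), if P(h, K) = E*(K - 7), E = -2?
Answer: -50126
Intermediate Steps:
P(h, K) = 14 - 2*K (P(h, K) = -2*(K - 7) = -2*(-7 + K) = 14 - 2*K)
-49874 + P(G(3, -6), 133) = -49874 + (14 - 2*133) = -49874 + (14 - 266) = -49874 - 252 = -50126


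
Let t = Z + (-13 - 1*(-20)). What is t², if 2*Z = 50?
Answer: 1024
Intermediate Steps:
Z = 25 (Z = (½)*50 = 25)
t = 32 (t = 25 + (-13 - 1*(-20)) = 25 + (-13 + 20) = 25 + 7 = 32)
t² = 32² = 1024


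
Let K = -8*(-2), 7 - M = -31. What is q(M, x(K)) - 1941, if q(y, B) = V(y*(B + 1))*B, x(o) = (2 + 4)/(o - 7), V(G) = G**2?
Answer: 19793/27 ≈ 733.07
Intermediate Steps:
M = 38 (M = 7 - 1*(-31) = 7 + 31 = 38)
K = 16
x(o) = 6/(-7 + o)
q(y, B) = B*y**2*(1 + B)**2 (q(y, B) = (y*(B + 1))**2*B = (y*(1 + B))**2*B = (y**2*(1 + B)**2)*B = B*y**2*(1 + B)**2)
q(M, x(K)) - 1941 = (6/(-7 + 16))*38**2*(1 + 6/(-7 + 16))**2 - 1941 = (6/9)*1444*(1 + 6/9)**2 - 1941 = (6*(1/9))*1444*(1 + 6*(1/9))**2 - 1941 = (2/3)*1444*(1 + 2/3)**2 - 1941 = (2/3)*1444*(5/3)**2 - 1941 = (2/3)*1444*(25/9) - 1941 = 72200/27 - 1941 = 19793/27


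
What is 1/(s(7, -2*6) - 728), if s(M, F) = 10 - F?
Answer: -1/706 ≈ -0.0014164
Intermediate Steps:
1/(s(7, -2*6) - 728) = 1/((10 - (-2)*6) - 728) = 1/((10 - 1*(-12)) - 728) = 1/((10 + 12) - 728) = 1/(22 - 728) = 1/(-706) = -1/706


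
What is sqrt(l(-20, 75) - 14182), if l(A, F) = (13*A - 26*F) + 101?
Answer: I*sqrt(16291) ≈ 127.64*I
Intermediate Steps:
l(A, F) = 101 - 26*F + 13*A (l(A, F) = (-26*F + 13*A) + 101 = 101 - 26*F + 13*A)
sqrt(l(-20, 75) - 14182) = sqrt((101 - 26*75 + 13*(-20)) - 14182) = sqrt((101 - 1950 - 260) - 14182) = sqrt(-2109 - 14182) = sqrt(-16291) = I*sqrt(16291)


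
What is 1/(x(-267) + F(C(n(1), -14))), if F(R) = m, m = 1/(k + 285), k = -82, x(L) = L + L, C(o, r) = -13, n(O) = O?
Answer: -203/108401 ≈ -0.0018727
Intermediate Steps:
x(L) = 2*L
m = 1/203 (m = 1/(-82 + 285) = 1/203 ≈ 0.0049261)
F(R) = 1/203
1/(x(-267) + F(C(n(1), -14))) = 1/(2*(-267) + 1/203) = 1/(-534 + 1/203) = 1/(-108401/203) = -203/108401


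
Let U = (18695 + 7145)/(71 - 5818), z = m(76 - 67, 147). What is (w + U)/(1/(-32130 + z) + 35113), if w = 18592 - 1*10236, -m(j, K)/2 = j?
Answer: 1542978365616/6487286719081 ≈ 0.23785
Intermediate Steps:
m(j, K) = -2*j
w = 8356 (w = 18592 - 10236 = 8356)
z = -18 (z = -2*(76 - 67) = -2*9 = -18)
U = -25840/5747 (U = 25840/(-5747) = 25840*(-1/5747) = -25840/5747 ≈ -4.4963)
(w + U)/(1/(-32130 + z) + 35113) = (8356 - 25840/5747)/(1/(-32130 - 18) + 35113) = 47996092/(5747*(1/(-32148) + 35113)) = 47996092/(5747*(-1/32148 + 35113)) = 47996092/(5747*(1128812723/32148)) = (47996092/5747)*(32148/1128812723) = 1542978365616/6487286719081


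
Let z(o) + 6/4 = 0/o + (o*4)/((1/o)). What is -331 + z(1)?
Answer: -657/2 ≈ -328.50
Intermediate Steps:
z(o) = -3/2 + 4*o**2 (z(o) = -3/2 + (0/o + (o*4)/((1/o))) = -3/2 + (0 + (4*o)/(1/o)) = -3/2 + (0 + (4*o)*o) = -3/2 + (0 + 4*o**2) = -3/2 + 4*o**2)
-331 + z(1) = -331 + (-3/2 + 4*1**2) = -331 + (-3/2 + 4*1) = -331 + (-3/2 + 4) = -331 + 5/2 = -657/2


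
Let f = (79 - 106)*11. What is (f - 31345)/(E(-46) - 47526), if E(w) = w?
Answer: 15821/23786 ≈ 0.66514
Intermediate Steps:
f = -297 (f = -27*11 = -297)
(f - 31345)/(E(-46) - 47526) = (-297 - 31345)/(-46 - 47526) = -31642/(-47572) = -31642*(-1/47572) = 15821/23786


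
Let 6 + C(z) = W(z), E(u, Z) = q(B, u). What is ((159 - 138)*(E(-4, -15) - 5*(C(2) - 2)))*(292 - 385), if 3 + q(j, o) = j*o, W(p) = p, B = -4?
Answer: -83979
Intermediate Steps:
q(j, o) = -3 + j*o
E(u, Z) = -3 - 4*u
C(z) = -6 + z
((159 - 138)*(E(-4, -15) - 5*(C(2) - 2)))*(292 - 385) = ((159 - 138)*((-3 - 4*(-4)) - 5*((-6 + 2) - 2)))*(292 - 385) = (21*((-3 + 16) - 5*(-4 - 2)))*(-93) = (21*(13 - 5*(-6)))*(-93) = (21*(13 + 30))*(-93) = (21*43)*(-93) = 903*(-93) = -83979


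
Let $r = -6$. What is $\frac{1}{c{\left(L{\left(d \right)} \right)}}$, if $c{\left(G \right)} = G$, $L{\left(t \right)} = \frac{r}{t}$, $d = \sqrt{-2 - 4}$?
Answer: $- \frac{i \sqrt{6}}{6} \approx - 0.40825 i$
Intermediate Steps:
$d = i \sqrt{6}$ ($d = \sqrt{-6} = i \sqrt{6} \approx 2.4495 i$)
$L{\left(t \right)} = - \frac{6}{t}$
$\frac{1}{c{\left(L{\left(d \right)} \right)}} = \frac{1}{\left(-6\right) \frac{1}{i \sqrt{6}}} = \frac{1}{\left(-6\right) \left(- \frac{i \sqrt{6}}{6}\right)} = \frac{1}{i \sqrt{6}} = - \frac{i \sqrt{6}}{6}$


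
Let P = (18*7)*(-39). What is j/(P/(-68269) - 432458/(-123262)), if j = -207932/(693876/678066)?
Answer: -49435030783906137614/871079922586705 ≈ -56751.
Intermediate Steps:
j = -11749301626/57823 (j = -207932/(693876*(1/678066)) = -207932/115646/113011 = -207932*113011/115646 = -11749301626/57823 ≈ -2.0319e+5)
P = -4914 (P = 126*(-39) = -4914)
j/(P/(-68269) - 432458/(-123262)) = -11749301626/(57823*(-4914/(-68269) - 432458/(-123262))) = -11749301626/(57823*(-4914*(-1/68269) - 432458*(-1/123262))) = -11749301626/(57823*(4914/68269 + 216229/61631)) = -11749301626/(57823*15064592335/4207486739) = -11749301626/57823*4207486739/15064592335 = -49435030783906137614/871079922586705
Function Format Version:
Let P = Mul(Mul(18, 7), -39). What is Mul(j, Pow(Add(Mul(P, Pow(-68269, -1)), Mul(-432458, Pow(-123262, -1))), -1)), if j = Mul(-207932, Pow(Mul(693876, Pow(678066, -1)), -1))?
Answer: Rational(-49435030783906137614, 871079922586705) ≈ -56751.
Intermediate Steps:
j = Rational(-11749301626, 57823) (j = Mul(-207932, Pow(Mul(693876, Rational(1, 678066)), -1)) = Mul(-207932, Pow(Rational(115646, 113011), -1)) = Mul(-207932, Rational(113011, 115646)) = Rational(-11749301626, 57823) ≈ -2.0319e+5)
P = -4914 (P = Mul(126, -39) = -4914)
Mul(j, Pow(Add(Mul(P, Pow(-68269, -1)), Mul(-432458, Pow(-123262, -1))), -1)) = Mul(Rational(-11749301626, 57823), Pow(Add(Mul(-4914, Pow(-68269, -1)), Mul(-432458, Pow(-123262, -1))), -1)) = Mul(Rational(-11749301626, 57823), Pow(Add(Mul(-4914, Rational(-1, 68269)), Mul(-432458, Rational(-1, 123262))), -1)) = Mul(Rational(-11749301626, 57823), Pow(Add(Rational(4914, 68269), Rational(216229, 61631)), -1)) = Mul(Rational(-11749301626, 57823), Pow(Rational(15064592335, 4207486739), -1)) = Mul(Rational(-11749301626, 57823), Rational(4207486739, 15064592335)) = Rational(-49435030783906137614, 871079922586705)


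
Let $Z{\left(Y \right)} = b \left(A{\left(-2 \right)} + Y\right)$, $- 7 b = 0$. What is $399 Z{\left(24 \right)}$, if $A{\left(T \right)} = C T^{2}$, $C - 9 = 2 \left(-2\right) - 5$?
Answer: $0$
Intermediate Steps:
$C = 0$ ($C = 9 + \left(2 \left(-2\right) - 5\right) = 9 - 9 = 0$)
$b = 0$ ($b = \left(- \frac{1}{7}\right) 0 = 0$)
$A{\left(T \right)} = 0$ ($A{\left(T \right)} = 0 T^{2} = 0$)
$Z{\left(Y \right)} = 0$ ($Z{\left(Y \right)} = 0 \left(0 + Y\right) = 0 Y = 0$)
$399 Z{\left(24 \right)} = 399 \cdot 0 = 0$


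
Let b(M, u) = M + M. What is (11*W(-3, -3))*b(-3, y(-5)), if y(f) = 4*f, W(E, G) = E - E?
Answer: 0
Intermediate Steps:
W(E, G) = 0
b(M, u) = 2*M
(11*W(-3, -3))*b(-3, y(-5)) = (11*0)*(2*(-3)) = 0*(-6) = 0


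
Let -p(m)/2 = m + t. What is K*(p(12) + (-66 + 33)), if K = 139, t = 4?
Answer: -9035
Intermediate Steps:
p(m) = -8 - 2*m (p(m) = -2*(m + 4) = -2*(4 + m) = -8 - 2*m)
K*(p(12) + (-66 + 33)) = 139*((-8 - 2*12) + (-66 + 33)) = 139*((-8 - 24) - 33) = 139*(-32 - 33) = 139*(-65) = -9035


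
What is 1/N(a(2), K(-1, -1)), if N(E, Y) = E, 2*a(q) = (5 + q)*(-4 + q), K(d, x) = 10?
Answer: -⅐ ≈ -0.14286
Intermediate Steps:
a(q) = (-4 + q)*(5 + q)/2 (a(q) = ((5 + q)*(-4 + q))/2 = ((-4 + q)*(5 + q))/2 = (-4 + q)*(5 + q)/2)
1/N(a(2), K(-1, -1)) = 1/(-10 + (½)*2 + (½)*2²) = 1/(-10 + 1 + (½)*4) = 1/(-10 + 1 + 2) = 1/(-7) = -⅐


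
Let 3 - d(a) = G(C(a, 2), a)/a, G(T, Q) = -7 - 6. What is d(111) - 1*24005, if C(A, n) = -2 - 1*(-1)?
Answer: -2664209/111 ≈ -24002.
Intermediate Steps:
C(A, n) = -1 (C(A, n) = -2 + 1 = -1)
G(T, Q) = -13
d(a) = 3 + 13/a (d(a) = 3 - (-13)/a = 3 + 13/a)
d(111) - 1*24005 = (3 + 13/111) - 1*24005 = (3 + 13*(1/111)) - 24005 = (3 + 13/111) - 24005 = 346/111 - 24005 = -2664209/111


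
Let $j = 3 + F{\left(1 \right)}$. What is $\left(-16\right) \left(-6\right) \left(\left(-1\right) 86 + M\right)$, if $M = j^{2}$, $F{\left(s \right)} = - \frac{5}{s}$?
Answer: $-7872$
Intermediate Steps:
$j = -2$ ($j = 3 - \frac{5}{1} = 3 - 5 = -2$)
$M = 4$ ($M = \left(-2\right)^{2} = 4$)
$\left(-16\right) \left(-6\right) \left(\left(-1\right) 86 + M\right) = \left(-16\right) \left(-6\right) \left(\left(-1\right) 86 + 4\right) = 96 \left(-86 + 4\right) = 96 \left(-82\right) = -7872$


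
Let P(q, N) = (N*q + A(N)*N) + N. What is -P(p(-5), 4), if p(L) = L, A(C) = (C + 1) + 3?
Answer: -16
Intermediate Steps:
A(C) = 4 + C (A(C) = (1 + C) + 3 = 4 + C)
P(q, N) = N + N*q + N*(4 + N) (P(q, N) = (N*q + (4 + N)*N) + N = (N*q + N*(4 + N)) + N = N + N*q + N*(4 + N))
-P(p(-5), 4) = -4*(5 + 4 - 5) = -4*4 = -1*16 = -16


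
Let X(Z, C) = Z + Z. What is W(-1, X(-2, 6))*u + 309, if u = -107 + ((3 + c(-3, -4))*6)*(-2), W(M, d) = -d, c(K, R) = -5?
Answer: -23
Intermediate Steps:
X(Z, C) = 2*Z
u = -83 (u = -107 + ((3 - 5)*6)*(-2) = -107 - 2*6*(-2) = -107 - 12*(-2) = -107 + 24 = -83)
W(-1, X(-2, 6))*u + 309 = -2*(-2)*(-83) + 309 = -1*(-4)*(-83) + 309 = 4*(-83) + 309 = -332 + 309 = -23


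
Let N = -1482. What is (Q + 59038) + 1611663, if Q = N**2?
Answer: 3867025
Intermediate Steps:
Q = 2196324 (Q = (-1482)**2 = 2196324)
(Q + 59038) + 1611663 = (2196324 + 59038) + 1611663 = 2255362 + 1611663 = 3867025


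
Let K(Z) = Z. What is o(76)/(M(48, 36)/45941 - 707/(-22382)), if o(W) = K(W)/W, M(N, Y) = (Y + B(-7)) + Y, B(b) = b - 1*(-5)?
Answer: 146893066/4863861 ≈ 30.201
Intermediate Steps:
B(b) = 5 + b (B(b) = b + 5 = 5 + b)
M(N, Y) = -2 + 2*Y (M(N, Y) = (Y + (5 - 7)) + Y = (Y - 2) + Y = (-2 + Y) + Y = -2 + 2*Y)
o(W) = 1 (o(W) = W/W = 1)
o(76)/(M(48, 36)/45941 - 707/(-22382)) = 1/((-2 + 2*36)/45941 - 707/(-22382)) = 1/((-2 + 72)*(1/45941) - 707*(-1/22382)) = 1/(70*(1/45941) + 707/22382) = 1/(10/6563 + 707/22382) = 1/(4863861/146893066) = 1*(146893066/4863861) = 146893066/4863861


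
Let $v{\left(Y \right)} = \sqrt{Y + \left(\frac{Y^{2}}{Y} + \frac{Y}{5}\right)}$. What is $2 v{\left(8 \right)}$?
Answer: $\frac{4 \sqrt{110}}{5} \approx 8.3905$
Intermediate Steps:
$v{\left(Y \right)} = \frac{\sqrt{55} \sqrt{Y}}{5}$ ($v{\left(Y \right)} = \sqrt{Y + \left(Y + Y \frac{1}{5}\right)} = \sqrt{Y + \left(Y + \frac{Y}{5}\right)} = \sqrt{Y + \frac{6 Y}{5}} = \sqrt{\frac{11 Y}{5}} = \frac{\sqrt{55} \sqrt{Y}}{5}$)
$2 v{\left(8 \right)} = 2 \frac{\sqrt{55} \sqrt{8}}{5} = 2 \frac{\sqrt{55} \cdot 2 \sqrt{2}}{5} = 2 \frac{2 \sqrt{110}}{5} = \frac{4 \sqrt{110}}{5}$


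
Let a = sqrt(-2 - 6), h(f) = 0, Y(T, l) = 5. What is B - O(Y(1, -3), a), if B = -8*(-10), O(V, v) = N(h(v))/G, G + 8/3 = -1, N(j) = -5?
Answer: 865/11 ≈ 78.636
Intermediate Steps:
G = -11/3 (G = -8/3 - 1 = -11/3 ≈ -3.6667)
a = 2*I*sqrt(2) (a = sqrt(-8) = 2*I*sqrt(2) ≈ 2.8284*I)
O(V, v) = 15/11 (O(V, v) = -5/(-11/3) = -5*(-3/11) = 15/11)
B = 80 (B = -2*(-40) = 80)
B - O(Y(1, -3), a) = 80 - 1*15/11 = 80 - 15/11 = 865/11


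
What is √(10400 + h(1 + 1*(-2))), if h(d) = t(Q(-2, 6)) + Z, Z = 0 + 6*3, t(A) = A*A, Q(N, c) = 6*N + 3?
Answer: √10499 ≈ 102.46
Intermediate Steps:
Q(N, c) = 3 + 6*N
t(A) = A²
Z = 18 (Z = 0 + 18 = 18)
h(d) = 99 (h(d) = (3 + 6*(-2))² + 18 = (3 - 12)² + 18 = (-9)² + 18 = 81 + 18 = 99)
√(10400 + h(1 + 1*(-2))) = √(10400 + 99) = √10499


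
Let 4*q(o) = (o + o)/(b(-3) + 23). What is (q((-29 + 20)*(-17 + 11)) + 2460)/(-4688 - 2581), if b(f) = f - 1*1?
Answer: -15589/46037 ≈ -0.33862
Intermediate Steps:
b(f) = -1 + f (b(f) = f - 1 = -1 + f)
q(o) = o/38 (q(o) = ((o + o)/((-1 - 3) + 23))/4 = ((2*o)/(-4 + 23))/4 = ((2*o)/19)/4 = ((2*o)*(1/19))/4 = (2*o/19)/4 = o/38)
(q((-29 + 20)*(-17 + 11)) + 2460)/(-4688 - 2581) = (((-29 + 20)*(-17 + 11))/38 + 2460)/(-4688 - 2581) = ((-9*(-6))/38 + 2460)/(-7269) = ((1/38)*54 + 2460)*(-1/7269) = (27/19 + 2460)*(-1/7269) = (46767/19)*(-1/7269) = -15589/46037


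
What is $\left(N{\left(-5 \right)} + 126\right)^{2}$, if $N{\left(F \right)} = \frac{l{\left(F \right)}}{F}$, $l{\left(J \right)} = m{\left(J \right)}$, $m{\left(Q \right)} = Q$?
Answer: $16129$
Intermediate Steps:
$l{\left(J \right)} = J$
$N{\left(F \right)} = 1$ ($N{\left(F \right)} = \frac{F}{F} = 1$)
$\left(N{\left(-5 \right)} + 126\right)^{2} = \left(1 + 126\right)^{2} = 127^{2} = 16129$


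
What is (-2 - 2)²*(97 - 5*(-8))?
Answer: 2192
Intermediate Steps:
(-2 - 2)²*(97 - 5*(-8)) = (-4)²*(97 + 40) = 16*137 = 2192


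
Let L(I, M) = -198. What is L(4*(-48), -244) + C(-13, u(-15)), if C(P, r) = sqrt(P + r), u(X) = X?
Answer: -198 + 2*I*sqrt(7) ≈ -198.0 + 5.2915*I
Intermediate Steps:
L(4*(-48), -244) + C(-13, u(-15)) = -198 + sqrt(-13 - 15) = -198 + sqrt(-28) = -198 + 2*I*sqrt(7)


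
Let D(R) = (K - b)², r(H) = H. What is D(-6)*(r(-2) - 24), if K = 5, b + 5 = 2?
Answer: -1664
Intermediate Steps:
b = -3 (b = -5 + 2 = -3)
D(R) = 64 (D(R) = (5 - 1*(-3))² = (5 + 3)² = 8² = 64)
D(-6)*(r(-2) - 24) = 64*(-2 - 24) = 64*(-26) = -1664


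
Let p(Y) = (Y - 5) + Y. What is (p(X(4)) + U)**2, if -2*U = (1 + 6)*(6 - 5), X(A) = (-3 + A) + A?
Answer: 9/4 ≈ 2.2500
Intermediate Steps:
X(A) = -3 + 2*A
p(Y) = -5 + 2*Y (p(Y) = (-5 + Y) + Y = -5 + 2*Y)
U = -7/2 (U = -(1 + 6)*(6 - 5)/2 = -7/2 ≈ -3.5000)
(p(X(4)) + U)**2 = ((-5 + 2*(-3 + 2*4)) - 7/2)**2 = ((-5 + 2*(-3 + 8)) - 7/2)**2 = ((-5 + 2*5) - 7/2)**2 = ((-5 + 10) - 7/2)**2 = (5 - 7/2)**2 = (3/2)**2 = 9/4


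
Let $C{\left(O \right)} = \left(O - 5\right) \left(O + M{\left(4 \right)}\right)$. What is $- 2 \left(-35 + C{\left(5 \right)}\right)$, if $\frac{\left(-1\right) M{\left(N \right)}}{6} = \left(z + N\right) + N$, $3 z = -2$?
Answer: $70$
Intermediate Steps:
$z = - \frac{2}{3}$ ($z = \frac{1}{3} \left(-2\right) = - \frac{2}{3} \approx -0.66667$)
$M{\left(N \right)} = 4 - 12 N$ ($M{\left(N \right)} = - 6 \left(\left(- \frac{2}{3} + N\right) + N\right) = - 6 \left(- \frac{2}{3} + 2 N\right) = 4 - 12 N$)
$C{\left(O \right)} = \left(-44 + O\right) \left(-5 + O\right)$ ($C{\left(O \right)} = \left(O - 5\right) \left(O + \left(4 - 48\right)\right) = \left(-5 + O\right) \left(O + \left(4 - 48\right)\right) = \left(-5 + O\right) \left(O - 44\right) = \left(-5 + O\right) \left(-44 + O\right) = \left(-44 + O\right) \left(-5 + O\right)$)
$- 2 \left(-35 + C{\left(5 \right)}\right) = - 2 \left(-35 + \left(220 + 5^{2} - 245\right)\right) = - 2 \left(-35 + \left(220 + 25 - 245\right)\right) = - 2 \left(-35 + 0\right) = \left(-2\right) \left(-35\right) = 70$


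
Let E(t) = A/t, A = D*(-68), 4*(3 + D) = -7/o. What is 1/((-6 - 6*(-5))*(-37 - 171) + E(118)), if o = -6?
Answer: -708/3533231 ≈ -0.00020038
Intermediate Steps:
D = -65/24 (D = -3 + (-7/(-6))/4 = -3 + (-7*(-⅙))/4 = -3 + (¼)*(7/6) = -3 + 7/24 = -65/24 ≈ -2.7083)
A = 1105/6 (A = -65/24*(-68) = 1105/6 ≈ 184.17)
E(t) = 1105/(6*t)
1/((-6 - 6*(-5))*(-37 - 171) + E(118)) = 1/((-6 - 6*(-5))*(-37 - 171) + (1105/6)/118) = 1/((-6 + 30)*(-208) + (1105/6)*(1/118)) = 1/(24*(-208) + 1105/708) = 1/(-4992 + 1105/708) = 1/(-3533231/708) = -708/3533231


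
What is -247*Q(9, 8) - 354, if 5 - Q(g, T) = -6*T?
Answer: -13445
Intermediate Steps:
Q(g, T) = 5 + 6*T (Q(g, T) = 5 - (-6)*T = 5 + 6*T)
-247*Q(9, 8) - 354 = -247*(5 + 6*8) - 354 = -247*(5 + 48) - 354 = -247*53 - 354 = -13091 - 354 = -13445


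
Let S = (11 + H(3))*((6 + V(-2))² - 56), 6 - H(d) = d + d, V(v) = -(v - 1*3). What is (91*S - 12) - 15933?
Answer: 49120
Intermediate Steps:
V(v) = 3 - v (V(v) = -(v - 3) = -(-3 + v) = 3 - v)
H(d) = 6 - 2*d (H(d) = 6 - (d + d) = 6 - 2*d)
S = 715 (S = (11 + (6 - 2*3))*((6 + (3 - 1*(-2)))² - 56) = (11 + (6 - 6))*((6 + (3 + 2))² - 56) = (11 + 0)*((6 + 5)² - 56) = 11*(11² - 56) = 11*(121 - 56) = 11*65 = 715)
(91*S - 12) - 15933 = (91*715 - 12) - 15933 = (65065 - 12) - 15933 = 65053 - 15933 = 49120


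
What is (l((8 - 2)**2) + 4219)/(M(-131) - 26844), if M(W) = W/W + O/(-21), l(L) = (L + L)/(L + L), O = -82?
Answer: -88620/563621 ≈ -0.15723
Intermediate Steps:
l(L) = 1 (l(L) = (2*L)/((2*L)) = (2*L)*(1/(2*L)) = 1)
M(W) = 103/21 (M(W) = W/W - 82/(-21) = 1 - 82*(-1/21) = 1 + 82/21 = 103/21)
(l((8 - 2)**2) + 4219)/(M(-131) - 26844) = (1 + 4219)/(103/21 - 26844) = 4220/(-563621/21) = 4220*(-21/563621) = -88620/563621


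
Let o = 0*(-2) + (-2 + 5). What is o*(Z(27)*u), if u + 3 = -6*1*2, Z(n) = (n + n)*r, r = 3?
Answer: -7290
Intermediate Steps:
Z(n) = 6*n (Z(n) = (n + n)*3 = (2*n)*3 = 6*n)
u = -15 (u = -3 - 6*1*2 = -3 - 6*2 = -3 - 12 = -15)
o = 3 (o = 0 + 3 = 3)
o*(Z(27)*u) = 3*((6*27)*(-15)) = 3*(162*(-15)) = 3*(-2430) = -7290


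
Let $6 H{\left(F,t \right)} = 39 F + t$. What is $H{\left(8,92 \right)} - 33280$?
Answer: $- \frac{99638}{3} \approx -33213.0$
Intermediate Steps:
$H{\left(F,t \right)} = \frac{t}{6} + \frac{13 F}{2}$ ($H{\left(F,t \right)} = \frac{39 F + t}{6} = \frac{t + 39 F}{6} = \frac{t}{6} + \frac{13 F}{2}$)
$H{\left(8,92 \right)} - 33280 = \left(\frac{1}{6} \cdot 92 + \frac{13}{2} \cdot 8\right) - 33280 = \left(\frac{46}{3} + 52\right) - 33280 = \frac{202}{3} - 33280 = - \frac{99638}{3}$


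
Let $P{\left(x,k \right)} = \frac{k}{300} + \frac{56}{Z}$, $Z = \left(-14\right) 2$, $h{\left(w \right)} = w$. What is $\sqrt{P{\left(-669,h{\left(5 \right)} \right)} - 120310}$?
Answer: $\frac{i \sqrt{108280785}}{30} \approx 346.86 i$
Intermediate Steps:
$Z = -28$
$P{\left(x,k \right)} = -2 + \frac{k}{300}$ ($P{\left(x,k \right)} = \frac{k}{300} + \frac{56}{-28} = k \frac{1}{300} + 56 \left(- \frac{1}{28}\right) = \frac{k}{300} - 2 = -2 + \frac{k}{300}$)
$\sqrt{P{\left(-669,h{\left(5 \right)} \right)} - 120310} = \sqrt{\left(-2 + \frac{1}{300} \cdot 5\right) - 120310} = \sqrt{\left(-2 + \frac{1}{60}\right) - 120310} = \sqrt{- \frac{119}{60} - 120310} = \sqrt{- \frac{7218719}{60}} = \frac{i \sqrt{108280785}}{30}$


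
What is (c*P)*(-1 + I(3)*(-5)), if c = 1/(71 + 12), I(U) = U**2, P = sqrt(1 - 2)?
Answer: -46*I/83 ≈ -0.55422*I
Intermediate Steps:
P = I (P = sqrt(-1) = I ≈ 1.0*I)
c = 1/83 ≈ 0.012048
(c*P)*(-1 + I(3)*(-5)) = (I/83)*(-1 + 3**2*(-5)) = (I/83)*(-1 + 9*(-5)) = (I/83)*(-1 - 45) = (I/83)*(-46) = -46*I/83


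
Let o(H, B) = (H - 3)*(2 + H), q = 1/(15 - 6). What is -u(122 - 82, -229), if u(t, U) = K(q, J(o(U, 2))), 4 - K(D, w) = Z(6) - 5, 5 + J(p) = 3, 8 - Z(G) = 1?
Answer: -2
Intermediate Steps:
Z(G) = 7 (Z(G) = 8 - 1*1 = 8 - 1 = 7)
q = ⅑ (q = 1/9 = ⅑ ≈ 0.11111)
o(H, B) = (-3 + H)*(2 + H)
J(p) = -2 (J(p) = -5 + 3 = -2)
K(D, w) = 2 (K(D, w) = 4 - (7 - 5) = 4 - 1*2 = 4 - 2 = 2)
u(t, U) = 2
-u(122 - 82, -229) = -1*2 = -2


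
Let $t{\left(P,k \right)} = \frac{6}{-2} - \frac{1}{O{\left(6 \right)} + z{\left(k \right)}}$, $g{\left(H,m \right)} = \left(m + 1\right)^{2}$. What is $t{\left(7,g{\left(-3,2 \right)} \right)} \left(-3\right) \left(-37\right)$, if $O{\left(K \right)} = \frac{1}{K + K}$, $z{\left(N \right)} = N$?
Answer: $- \frac{37629}{109} \approx -345.22$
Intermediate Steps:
$g{\left(H,m \right)} = \left(1 + m\right)^{2}$
$O{\left(K \right)} = \frac{1}{2 K}$
$t{\left(P,k \right)} = -3 - \frac{1}{\frac{1}{12} + k}$ ($t{\left(P,k \right)} = \frac{6}{-2} - \frac{1}{\frac{1}{2 \cdot 6} + k} = 6 \left(- \frac{1}{2}\right) - \frac{1}{\frac{1}{2} \cdot \frac{1}{6} + k} = -3 - \frac{1}{\frac{1}{12} + k}$)
$t{\left(7,g{\left(-3,2 \right)} \right)} \left(-3\right) \left(-37\right) = \frac{3 \left(-5 - 12 \left(1 + 2\right)^{2}\right)}{1 + 12 \left(1 + 2\right)^{2}} \left(-3\right) \left(-37\right) = \frac{3 \left(-5 - 12 \cdot 3^{2}\right)}{1 + 12 \cdot 3^{2}} \left(-3\right) \left(-37\right) = \frac{3 \left(-5 - 108\right)}{1 + 12 \cdot 9} \left(-3\right) \left(-37\right) = \frac{3 \left(-5 - 108\right)}{1 + 108} \left(-3\right) \left(-37\right) = 3 \cdot \frac{1}{109} \left(-113\right) \left(-3\right) \left(-37\right) = \left(- \frac{339}{109}\right) \left(-3\right) \left(-37\right) = \frac{1017}{109} \left(-37\right) = - \frac{37629}{109}$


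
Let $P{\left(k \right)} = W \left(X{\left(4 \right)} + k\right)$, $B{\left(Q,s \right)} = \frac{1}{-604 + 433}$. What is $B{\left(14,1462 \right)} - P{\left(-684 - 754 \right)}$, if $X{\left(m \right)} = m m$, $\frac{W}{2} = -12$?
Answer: $- \frac{5835889}{171} \approx -34128.0$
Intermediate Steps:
$W = -24$ ($W = 2 \left(-12\right) = -24$)
$B{\left(Q,s \right)} = - \frac{1}{171}$ ($B{\left(Q,s \right)} = \frac{1}{-171} = - \frac{1}{171}$)
$X{\left(m \right)} = m^{2}$
$P{\left(k \right)} = -384 - 24 k$ ($P{\left(k \right)} = - 24 \left(4^{2} + k\right) = - 24 \left(16 + k\right) = -384 - 24 k$)
$B{\left(14,1462 \right)} - P{\left(-684 - 754 \right)} = - \frac{1}{171} - \left(-384 - 24 \left(-684 - 754\right)\right) = - \frac{1}{171} - \left(-384 - -34512\right) = - \frac{1}{171} - \left(-384 + 34512\right) = - \frac{1}{171} - 34128 = - \frac{5835889}{171}$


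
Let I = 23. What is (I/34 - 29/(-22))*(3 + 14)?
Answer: 373/11 ≈ 33.909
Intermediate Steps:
(I/34 - 29/(-22))*(3 + 14) = (23/34 - 29/(-22))*(3 + 14) = (23*(1/34) - 29*(-1/22))*17 = (23/34 + 29/22)*17 = (373/187)*17 = 373/11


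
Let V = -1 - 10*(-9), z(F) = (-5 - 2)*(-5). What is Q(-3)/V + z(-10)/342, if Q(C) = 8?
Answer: 5851/30438 ≈ 0.19223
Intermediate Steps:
z(F) = 35 (z(F) = -7*(-5) = 35)
V = 89 (V = -1 + 90 = 89)
Q(-3)/V + z(-10)/342 = 8/89 + 35/342 = 5851/30438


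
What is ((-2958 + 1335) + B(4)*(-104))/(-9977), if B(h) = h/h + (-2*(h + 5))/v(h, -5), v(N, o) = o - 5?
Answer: 9571/49885 ≈ 0.19186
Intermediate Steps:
v(N, o) = -5 + o
B(h) = 2 + h/5 (B(h) = h/h + (-2*(h + 5))/(-5 - 5) = 1 - 2*(5 + h)/(-10) = 1 + (-10 - 2*h)*(-⅒) = 1 + (1 + h/5) = 2 + h/5)
((-2958 + 1335) + B(4)*(-104))/(-9977) = ((-2958 + 1335) + (2 + (⅕)*4)*(-104))/(-9977) = (-1623 + (2 + ⅘)*(-104))*(-1/9977) = (-1623 + (14/5)*(-104))*(-1/9977) = (-1623 - 1456/5)*(-1/9977) = -9571/5*(-1/9977) = 9571/49885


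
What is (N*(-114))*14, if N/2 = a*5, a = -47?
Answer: 750120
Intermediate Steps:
N = -470 (N = 2*(-47*5) = 2*(-235) = -470)
(N*(-114))*14 = -470*(-114)*14 = 53580*14 = 750120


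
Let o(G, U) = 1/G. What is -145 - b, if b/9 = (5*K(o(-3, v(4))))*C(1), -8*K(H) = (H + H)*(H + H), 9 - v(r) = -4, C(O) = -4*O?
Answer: -155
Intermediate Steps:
v(r) = 13 (v(r) = 9 - 1*(-4) = 9 + 4 = 13)
K(H) = -H²/2 (K(H) = -(H + H)*(H + H)/8 = -2*H*2*H/8 = -H²/2)
b = 10 (b = 9*((5*(-(1/(-3))²/2))*(-4*1)) = 9*((5*(-(-⅓)²/2))*(-4)) = 9*((5*(-½*⅑))*(-4)) = 9*((5*(-1/18))*(-4)) = 9*(-5/18*(-4)) = 9*(10/9) = 10)
-145 - b = -145 - 1*10 = -145 - 10 = -155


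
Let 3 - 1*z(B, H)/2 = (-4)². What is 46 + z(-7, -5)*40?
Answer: -994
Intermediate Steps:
z(B, H) = -26 (z(B, H) = 6 - 2*(-4)² = 6 - 2*16 = 6 - 32 = -26)
46 + z(-7, -5)*40 = 46 - 26*40 = 46 - 1040 = -994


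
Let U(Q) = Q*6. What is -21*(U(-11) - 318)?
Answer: 8064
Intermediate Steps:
U(Q) = 6*Q
-21*(U(-11) - 318) = -21*(6*(-11) - 318) = -21*(-66 - 318) = -21*(-384) = 8064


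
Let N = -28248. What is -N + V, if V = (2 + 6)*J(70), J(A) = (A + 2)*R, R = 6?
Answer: 31704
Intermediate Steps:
J(A) = 12 + 6*A (J(A) = (A + 2)*6 = (2 + A)*6 = 12 + 6*A)
V = 3456 (V = (2 + 6)*(12 + 6*70) = 8*(12 + 420) = 8*432 = 3456)
-N + V = -1*(-28248) + 3456 = 28248 + 3456 = 31704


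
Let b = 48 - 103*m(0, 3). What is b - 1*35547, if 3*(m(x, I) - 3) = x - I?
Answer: -35705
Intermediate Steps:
m(x, I) = 3 - I/3 + x/3 (m(x, I) = 3 + (x - I)/3 = 3 + (-I/3 + x/3) = 3 - I/3 + x/3)
b = -158 (b = 48 - 103*(3 - ⅓*3 + (⅓)*0) = 48 - 103*(3 - 1 + 0) = 48 - 103*2 = 48 - 206 = -158)
b - 1*35547 = -158 - 1*35547 = -158 - 35547 = -35705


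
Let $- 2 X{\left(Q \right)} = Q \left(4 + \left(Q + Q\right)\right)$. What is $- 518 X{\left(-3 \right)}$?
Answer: $1554$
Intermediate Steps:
$X{\left(Q \right)} = - \frac{Q \left(4 + 2 Q\right)}{2}$ ($X{\left(Q \right)} = - \frac{Q \left(4 + \left(Q + Q\right)\right)}{2} = - \frac{Q \left(4 + 2 Q\right)}{2}$)
$- 518 X{\left(-3 \right)} = - 518 \left(\left(-1\right) \left(-3\right) \left(2 - 3\right)\right) = - 518 \left(\left(-1\right) \left(-3\right) \left(-1\right)\right) = \left(-518\right) \left(-3\right) = 1554$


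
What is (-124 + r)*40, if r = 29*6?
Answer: 2000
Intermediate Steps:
r = 174
(-124 + r)*40 = (-124 + 174)*40 = 50*40 = 2000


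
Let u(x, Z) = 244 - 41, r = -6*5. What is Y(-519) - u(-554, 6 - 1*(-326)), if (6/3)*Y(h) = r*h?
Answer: 7582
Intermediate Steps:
r = -30
u(x, Z) = 203
Y(h) = -15*h (Y(h) = (-30*h)/2 = -15*h)
Y(-519) - u(-554, 6 - 1*(-326)) = -15*(-519) - 1*203 = 7785 - 203 = 7582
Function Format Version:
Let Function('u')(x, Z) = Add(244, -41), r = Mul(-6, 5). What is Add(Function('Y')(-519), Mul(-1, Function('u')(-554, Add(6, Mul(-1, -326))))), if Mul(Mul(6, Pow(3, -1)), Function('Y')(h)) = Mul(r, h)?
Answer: 7582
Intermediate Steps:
r = -30
Function('u')(x, Z) = 203
Function('Y')(h) = Mul(-15, h) (Function('Y')(h) = Mul(Rational(1, 2), Mul(-30, h)) = Mul(-15, h))
Add(Function('Y')(-519), Mul(-1, Function('u')(-554, Add(6, Mul(-1, -326))))) = Add(Mul(-15, -519), Mul(-1, 203)) = Add(7785, -203) = 7582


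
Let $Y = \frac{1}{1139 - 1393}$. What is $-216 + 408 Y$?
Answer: $- \frac{27636}{127} \approx -217.61$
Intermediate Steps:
$Y = - \frac{1}{254}$ ($Y = \frac{1}{-254} = - \frac{1}{254} \approx -0.003937$)
$-216 + 408 Y = -216 + 408 \left(- \frac{1}{254}\right) = -216 - \frac{204}{127} = - \frac{27636}{127}$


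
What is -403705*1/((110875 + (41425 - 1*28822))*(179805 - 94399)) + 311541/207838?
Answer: 1642676677593499/1095905048344492 ≈ 1.4989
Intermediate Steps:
-403705*1/((110875 + (41425 - 1*28822))*(179805 - 94399)) + 311541/207838 = -403705*1/(85406*(110875 + (41425 - 28822))) + 311541*(1/207838) = -403705*1/(85406*(110875 + 12603)) + 311541/207838 = -403705/(123478*85406) + 311541/207838 = -403705/10545762068 + 311541/207838 = 1642676677593499/1095905048344492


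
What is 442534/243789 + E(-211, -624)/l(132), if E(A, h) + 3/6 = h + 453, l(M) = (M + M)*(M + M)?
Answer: 20534026567/11327412096 ≈ 1.8128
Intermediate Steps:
l(M) = 4*M**2 (l(M) = (2*M)*(2*M) = 4*M**2)
E(A, h) = 905/2 + h (E(A, h) = -1/2 + (h + 453) = -1/2 + (453 + h) = 905/2 + h)
442534/243789 + E(-211, -624)/l(132) = 442534/243789 + (905/2 - 624)/((4*132**2)) = 442534*(1/243789) - 343/(2*(4*17424)) = 442534/243789 - 343/2/69696 = 442534/243789 - 343/2*1/69696 = 442534/243789 - 343/139392 = 20534026567/11327412096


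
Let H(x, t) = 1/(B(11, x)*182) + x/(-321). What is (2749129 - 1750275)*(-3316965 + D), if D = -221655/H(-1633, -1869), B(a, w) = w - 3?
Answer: -326423288080968861498/97245739 ≈ -3.3567e+12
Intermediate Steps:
B(a, w) = -3 + w
H(x, t) = -x/321 + 1/(182*(-3 + x)) (H(x, t) = 1/((-3 + x)*182) + x/(-321) = (1/182)/(-3 + x) + x*(-1/321) = 1/(182*(-3 + x)) - x/321 = -x/321 + 1/(182*(-3 + x)))
D = -4237085695752/97245739 (D = -221655*58422*(-3 - 1633)/(321 - 182*(-1633)*(-3 - 1633)) = -221655*(-95578392/(321 - 182*(-1633)*(-1636))) = -221655*(-95578392/(321 - 486229016)) = -221655/((1/58422)*(-1/1636)*(-486228695)) = -221655/486228695/95578392 = -221655*95578392/486228695 = -4237085695752/97245739 ≈ -43571.)
(2749129 - 1750275)*(-3316965 + D) = (2749129 - 1750275)*(-3316965 - 4237085695752/97245739) = 998854*(-326797798357887/97245739) = -326423288080968861498/97245739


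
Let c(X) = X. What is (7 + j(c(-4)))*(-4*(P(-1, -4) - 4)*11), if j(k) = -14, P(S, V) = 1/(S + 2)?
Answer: -924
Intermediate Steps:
P(S, V) = 1/(2 + S)
(7 + j(c(-4)))*(-4*(P(-1, -4) - 4)*11) = (7 - 14)*(-4*(1/(2 - 1) - 4)*11) = -7*(-4*(1/1 - 4))*11 = -7*(-4*(1 - 4))*11 = -7*(-4*(-3))*11 = -84*11 = -7*132 = -924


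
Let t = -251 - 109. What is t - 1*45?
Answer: -405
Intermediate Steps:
t = -360
t - 1*45 = -360 - 1*45 = -360 - 45 = -405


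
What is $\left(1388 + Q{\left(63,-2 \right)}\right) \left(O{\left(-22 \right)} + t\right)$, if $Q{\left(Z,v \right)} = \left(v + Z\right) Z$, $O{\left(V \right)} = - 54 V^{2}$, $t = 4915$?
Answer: $-111007051$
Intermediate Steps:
$Q{\left(Z,v \right)} = Z \left(Z + v\right)$ ($Q{\left(Z,v \right)} = \left(Z + v\right) Z = Z \left(Z + v\right)$)
$\left(1388 + Q{\left(63,-2 \right)}\right) \left(O{\left(-22 \right)} + t\right) = \left(1388 + 63 \left(63 - 2\right)\right) \left(- 54 \left(-22\right)^{2} + 4915\right) = \left(1388 + 63 \cdot 61\right) \left(\left(-54\right) 484 + 4915\right) = \left(1388 + 3843\right) \left(-26136 + 4915\right) = 5231 \left(-21221\right) = -111007051$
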